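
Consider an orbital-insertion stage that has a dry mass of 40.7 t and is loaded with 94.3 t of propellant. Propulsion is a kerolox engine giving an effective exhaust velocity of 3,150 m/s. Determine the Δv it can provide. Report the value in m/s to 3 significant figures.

m₀ = m_dry + m_prop = 40.7 + 94.3 = 135 t.
Δv = v_e · ln(m₀/m_f) = 3150.0 × ln(3.317) = 3150.0 × 1.1990 ≈ 3777.0 m/s.

Δv ≈ 3780 m/s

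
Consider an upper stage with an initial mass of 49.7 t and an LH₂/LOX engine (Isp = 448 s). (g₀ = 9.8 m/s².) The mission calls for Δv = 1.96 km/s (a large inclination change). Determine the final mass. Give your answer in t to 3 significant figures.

v_e = Isp · g₀ = 448 × 9.8 = 4390.4 m/s.
m₀/m_f = exp(Δv / v_e) = exp(1960 / 4390.4) = exp(0.4464) = 1.5627.
m_f = m₀ / 1.5627 = 49.7 / 1.5627 = 31.8039 t.

final mass ≈ 31.8 t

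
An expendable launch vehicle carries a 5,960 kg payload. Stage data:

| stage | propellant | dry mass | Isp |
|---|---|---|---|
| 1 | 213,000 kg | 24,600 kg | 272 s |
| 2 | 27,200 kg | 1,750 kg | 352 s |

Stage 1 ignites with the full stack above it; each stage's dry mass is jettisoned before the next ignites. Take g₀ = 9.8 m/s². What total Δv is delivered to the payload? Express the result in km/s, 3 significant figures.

Ignition mass of stage 1 = 213,000+24,600 + 27,200+1,750 + 5,960 = 272,510 kg.
Stage 1: m₀ = 272,510 kg, m_f = 272,510 − 213,000 = 59,510 kg; Δv = 272×9.8×ln(4.579) = 2665.6×1.5215 ≈ 4056 m/s.
Stage 2: m₀ = 34,910 kg, m_f = 34,910 − 27,200 = 7,710 kg; Δv = 352×9.8×ln(4.528) = 3449.6×1.5103 ≈ 5210 m/s.
Total Δv = 4056 + 5210 = 9266 m/s.

Δv ≈ 9.27 km/s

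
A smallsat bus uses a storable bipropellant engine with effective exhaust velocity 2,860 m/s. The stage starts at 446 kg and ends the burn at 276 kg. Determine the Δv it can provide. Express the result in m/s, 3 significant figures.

Δv = v_e · ln(m₀/m_f) = 2860.0 × ln(1.616) = 2860.0 × 0.4799 ≈ 1372.6 m/s.

Δv ≈ 1370 m/s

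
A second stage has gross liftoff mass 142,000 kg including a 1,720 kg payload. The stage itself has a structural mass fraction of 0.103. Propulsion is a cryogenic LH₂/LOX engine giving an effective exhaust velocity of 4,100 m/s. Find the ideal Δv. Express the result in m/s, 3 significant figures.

Stage wet mass = m₀ − payload = 142,000 − 1,720 = 140,280 kg.
Stage dry mass = ε × stage wet mass = 0.103 × 140,280 = 14,448.8 kg.
Burnout mass m_f = stage dry + payload = 14,448.8 + 1,720 = 16,168.8 kg.
Δv = v_e · ln(142,000/16,168.8) = 4100.0 × ln(8.782) = 4100.0 × 2.1727 ≈ 8908 m/s.

Δv ≈ 8910 m/s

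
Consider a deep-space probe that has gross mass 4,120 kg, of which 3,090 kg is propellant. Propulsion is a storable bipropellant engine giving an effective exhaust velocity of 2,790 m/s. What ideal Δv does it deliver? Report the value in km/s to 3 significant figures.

m_f = m₀ − m_prop = 4,120 − 3,090 = 1,030 kg.
Δv = v_e · ln(m₀/m_f) = 2790.0 × ln(4) = 2790.0 × 1.3863 ≈ 3867.8 m/s.

Δv ≈ 3.87 km/s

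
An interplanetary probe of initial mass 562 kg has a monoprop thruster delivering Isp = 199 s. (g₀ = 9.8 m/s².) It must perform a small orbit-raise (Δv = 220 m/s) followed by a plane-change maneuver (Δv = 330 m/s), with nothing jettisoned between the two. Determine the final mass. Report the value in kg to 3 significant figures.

v_e = Isp · g₀ = 199 × 9.8 = 1950.2 m/s.
After the first burn: m = 562 × exp(−220/1950.2) = 562 × 0.89332 = 502.046 kg.
After the second burn: m = 502.046 × exp(−330/1950.2) = 502.046 × 0.84433 = 423.892 kg.

final mass ≈ 424 kg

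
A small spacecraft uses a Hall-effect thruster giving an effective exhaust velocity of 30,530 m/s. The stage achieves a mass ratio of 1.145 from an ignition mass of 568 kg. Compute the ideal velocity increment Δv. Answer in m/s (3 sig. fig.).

Δv ≈ 4130 m/s

By the Tsiolkovsky rocket equation, Δv = v_e · ln(1.145) = 30530.0 × 0.1354 ≈ 4133.9 m/s.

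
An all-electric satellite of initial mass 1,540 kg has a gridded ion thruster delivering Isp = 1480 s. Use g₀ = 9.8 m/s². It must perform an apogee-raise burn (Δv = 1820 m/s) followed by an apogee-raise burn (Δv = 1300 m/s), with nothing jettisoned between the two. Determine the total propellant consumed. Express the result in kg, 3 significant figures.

total propellant consumed ≈ 298 kg

v_e = Isp · g₀ = 1480 × 9.8 = 14504.0 m/s.
After the first burn: m = 1540 × exp(−1820/14504.0) = 1540 × 0.88207 = 1,358.39 kg.
After the second burn: m = 1,358.39 × exp(−1300/14504.0) = 1,358.39 × 0.91427 = 1,241.94 kg.
Total propellant = m₀ − m_final = 1540 − 1,241.94 = 298.06 kg.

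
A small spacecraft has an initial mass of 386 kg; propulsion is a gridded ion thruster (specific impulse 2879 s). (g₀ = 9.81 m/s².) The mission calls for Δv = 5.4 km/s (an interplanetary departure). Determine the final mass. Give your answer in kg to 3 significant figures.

v_e = Isp · g₀ = 2879 × 9.81 = 28243.0 m/s.
m₀/m_f = exp(Δv / v_e) = exp(5400 / 28243.0) = exp(0.1912) = 1.2107.
m_f = m₀ / 1.2107 = 386 / 1.2107 = 318.824 kg.

final mass ≈ 319 kg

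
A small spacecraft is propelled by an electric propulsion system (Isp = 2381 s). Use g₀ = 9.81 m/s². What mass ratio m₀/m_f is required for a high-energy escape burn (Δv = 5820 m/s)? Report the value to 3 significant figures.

mass ratio ≈ 1.28

v_e = Isp · g₀ = 2381 × 9.81 = 23357.6 m/s.
m₀/m_f = exp(Δv / v_e) = exp(5820 / 23357.6) = exp(0.2492) = 1.2830.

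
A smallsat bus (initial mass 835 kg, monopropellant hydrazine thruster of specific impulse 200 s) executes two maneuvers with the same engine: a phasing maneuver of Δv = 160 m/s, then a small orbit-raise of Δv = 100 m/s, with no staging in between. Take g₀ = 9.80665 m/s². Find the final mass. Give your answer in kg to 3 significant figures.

final mass ≈ 731 kg

v_e = Isp · g₀ = 200 × 9.80665 = 1961.3 m/s.
After the first burn: m = 835 × exp(−160/1961.3) = 835 × 0.92166 = 769.586 kg.
After the second burn: m = 769.586 × exp(−100/1961.3) = 769.586 × 0.95029 = 731.33 kg.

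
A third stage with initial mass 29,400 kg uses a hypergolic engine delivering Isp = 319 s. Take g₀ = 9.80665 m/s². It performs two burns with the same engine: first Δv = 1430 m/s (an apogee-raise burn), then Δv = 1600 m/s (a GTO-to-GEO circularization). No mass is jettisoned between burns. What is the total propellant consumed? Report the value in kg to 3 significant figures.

v_e = Isp · g₀ = 319 × 9.80665 = 3128.3 m/s.
After the first burn: m = 29400 × exp(−1430/3128.3) = 29400 × 0.63311 = 18,613.4 kg.
After the second burn: m = 18,613.4 × exp(−1600/3128.3) = 18,613.4 × 0.59962 = 11,161 kg.
Total propellant = m₀ − m_final = 29400 − 11,161 = 18,239 kg.

total propellant consumed ≈ 18200 kg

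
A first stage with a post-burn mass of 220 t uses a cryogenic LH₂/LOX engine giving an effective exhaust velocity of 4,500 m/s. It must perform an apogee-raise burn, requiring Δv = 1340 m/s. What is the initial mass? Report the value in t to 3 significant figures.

Rocket equation: m₀/m_f = exp(Δv / v_e) = exp(1340 / 4500.0) = exp(0.2978) = 1.3469.
m₀ = m_f × 1.3469 = 220 × 1.3469 = 296.318 t.

initial mass ≈ 296 t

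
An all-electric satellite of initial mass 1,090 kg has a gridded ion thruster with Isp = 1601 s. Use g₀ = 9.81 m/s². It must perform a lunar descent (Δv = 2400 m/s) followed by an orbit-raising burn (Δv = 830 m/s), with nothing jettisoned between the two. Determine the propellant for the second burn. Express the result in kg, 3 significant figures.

propellant for the second burn ≈ 48.2 kg

v_e = Isp · g₀ = 1601 × 9.81 = 15705.8 m/s.
After the first burn: m = 1090 × exp(−2400/15705.8) = 1090 × 0.85829 = 935.536 kg.
After the second burn: m = 935.536 × exp(−830/15705.8) = 935.536 × 0.94853 = 887.384 kg.
Second-burn propellant = 935.536 − 887.384 = 48.152 kg.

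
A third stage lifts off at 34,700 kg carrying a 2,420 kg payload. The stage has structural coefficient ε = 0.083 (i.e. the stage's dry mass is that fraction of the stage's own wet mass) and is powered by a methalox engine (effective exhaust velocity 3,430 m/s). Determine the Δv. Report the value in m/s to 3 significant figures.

Δv ≈ 6580 m/s

Stage wet mass = m₀ − payload = 34,700 − 2,420 = 32,280 kg.
Stage dry mass = ε × stage wet mass = 0.083 × 32,280 = 2,679.24 kg.
Burnout mass m_f = stage dry + payload = 2,679.24 + 2,420 = 5,099.24 kg.
Rocket equation: Δv = v_e · ln(34,700/5,099.24) = 3430.0 × ln(6.805) = 3430.0 × 1.9176 ≈ 6578 m/s.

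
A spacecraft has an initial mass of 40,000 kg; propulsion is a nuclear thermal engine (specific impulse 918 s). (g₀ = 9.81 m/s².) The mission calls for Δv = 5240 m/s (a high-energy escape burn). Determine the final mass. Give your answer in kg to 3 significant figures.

final mass ≈ 22400 kg

v_e = Isp · g₀ = 918 × 9.81 = 9005.6 m/s.
Rocket equation: m₀/m_f = exp(Δv / v_e) = exp(5240 / 9005.6) = exp(0.5819) = 1.7894.
m_f = m₀ / 1.7894 = 40,000 / 1.7894 = 22,353.9 kg.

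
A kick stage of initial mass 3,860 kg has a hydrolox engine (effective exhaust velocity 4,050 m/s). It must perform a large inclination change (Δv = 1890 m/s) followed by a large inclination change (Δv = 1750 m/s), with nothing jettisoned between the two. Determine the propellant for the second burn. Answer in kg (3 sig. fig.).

propellant for the second burn ≈ 849 kg

After the first burn: m = 3860 × exp(−1890/4050.0) = 3860 × 0.62709 = 2,420.57 kg.
After the second burn: m = 2,420.57 × exp(−1750/4050.0) = 2,420.57 × 0.64915 = 1,571.31 kg.
Second-burn propellant = 2,420.57 − 1,571.31 = 849.26 kg.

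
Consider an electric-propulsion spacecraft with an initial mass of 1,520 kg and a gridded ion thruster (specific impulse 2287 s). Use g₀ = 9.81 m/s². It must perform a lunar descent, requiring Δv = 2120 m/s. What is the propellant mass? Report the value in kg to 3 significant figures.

propellant mass ≈ 137 kg

v_e = Isp · g₀ = 2287 × 9.81 = 22435.5 m/s.
m₀/m_f = exp(Δv / v_e) = exp(2120 / 22435.5) = exp(0.0945) = 1.0991.
m_f = 1,520 / 1.0991 = 1,382.95 kg, so propellant = m₀ − m_f = 1,520 − 1,382.95 = 137.05 kg.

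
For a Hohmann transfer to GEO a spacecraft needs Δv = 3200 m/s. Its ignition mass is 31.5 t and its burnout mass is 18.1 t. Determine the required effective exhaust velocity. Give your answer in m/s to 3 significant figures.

v_e ≈ 5780 m/s

ln(m₀/m_f) = ln(31500/18100) = ln(1.74) = 0.5541.
From the ideal rocket equation, v_e = Δv / ln(m₀/m_f) = 3200 / 0.5541 = 5775.4 m/s.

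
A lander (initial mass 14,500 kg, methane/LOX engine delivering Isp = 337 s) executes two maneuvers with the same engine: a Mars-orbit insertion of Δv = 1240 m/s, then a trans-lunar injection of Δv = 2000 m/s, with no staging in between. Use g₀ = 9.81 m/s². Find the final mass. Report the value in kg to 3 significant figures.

final mass ≈ 5440 kg

v_e = Isp · g₀ = 337 × 9.81 = 3306.0 m/s.
After the first burn: m = 14500 × exp(−1240/3306.0) = 14500 × 0.68723 = 9,964.84 kg.
After the second burn: m = 9,964.84 × exp(−2000/3306.0) = 9,964.84 × 0.54609 = 5,441.7 kg.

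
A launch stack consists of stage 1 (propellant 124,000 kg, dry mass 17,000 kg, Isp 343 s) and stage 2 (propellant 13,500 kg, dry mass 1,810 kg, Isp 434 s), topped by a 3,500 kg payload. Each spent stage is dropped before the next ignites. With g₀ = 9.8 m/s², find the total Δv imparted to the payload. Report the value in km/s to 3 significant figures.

Ignition mass of stage 1 = 124,000+17,000 + 13,500+1,810 + 3,500 = 159,810 kg.
Stage 1: m₀ = 159,810 kg, m_f = 159,810 − 124,000 = 35,810 kg; Δv = 343×9.8×ln(4.463) = 3361.4×1.4958 ≈ 5028 m/s.
Stage 2: m₀ = 18,810 kg, m_f = 18,810 − 13,500 = 5,310 kg; Δv = 434×9.8×ln(3.542) = 4253.2×1.2648 ≈ 5379 m/s.
Total Δv = 5028 + 5379 = 10407 m/s.

Δv ≈ 10.4 km/s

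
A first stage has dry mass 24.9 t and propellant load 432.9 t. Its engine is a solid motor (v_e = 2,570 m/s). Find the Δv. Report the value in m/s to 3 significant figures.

m₀ = m_dry + m_prop = 24.9 + 432.9 = 457.8 t.
Rocket equation: Δv = v_e · ln(m₀/m_f) = 2570.0 × ln(18.39) = 2570.0 × 2.9116 ≈ 7482.7 m/s.

Δv ≈ 7480 m/s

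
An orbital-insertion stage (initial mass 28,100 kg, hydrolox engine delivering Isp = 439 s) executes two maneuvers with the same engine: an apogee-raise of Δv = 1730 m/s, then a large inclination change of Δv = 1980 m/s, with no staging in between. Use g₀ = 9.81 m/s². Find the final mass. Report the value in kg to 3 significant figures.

final mass ≈ 11900 kg

v_e = Isp · g₀ = 439 × 9.81 = 4306.6 m/s.
After the first burn: m = 28100 × exp(−1730/4306.6) = 28100 × 0.66917 = 18,803.7 kg.
After the second burn: m = 18,803.7 × exp(−1980/4306.6) = 18,803.7 × 0.63143 = 11,873.2 kg.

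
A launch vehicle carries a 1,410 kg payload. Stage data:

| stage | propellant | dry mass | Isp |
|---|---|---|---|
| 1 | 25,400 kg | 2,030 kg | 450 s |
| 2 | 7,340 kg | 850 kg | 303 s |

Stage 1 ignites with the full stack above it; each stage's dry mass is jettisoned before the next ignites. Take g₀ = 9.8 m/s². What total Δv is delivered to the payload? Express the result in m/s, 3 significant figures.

Ignition mass of stage 1 = 25,400+2,030 + 7,340+850 + 1,410 = 37,030 kg.
Stage 1: m₀ = 37,030 kg, m_f = 37,030 − 25,400 = 11,630 kg; Δv = 450×9.8×ln(3.184) = 4410.0×1.1581 ≈ 5107 m/s.
Stage 2: m₀ = 9,600 kg, m_f = 9,600 − 7,340 = 2,260 kg; Δv = 303×9.8×ln(4.248) = 2969.4×1.4464 ≈ 4295 m/s.
Total Δv = 5107 + 4295 = 9402 m/s.

Δv ≈ 9400 m/s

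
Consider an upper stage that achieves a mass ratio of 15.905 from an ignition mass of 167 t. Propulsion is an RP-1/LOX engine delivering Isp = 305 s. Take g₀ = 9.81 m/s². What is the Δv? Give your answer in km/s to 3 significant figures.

v_e = Isp · g₀ = 305 × 9.81 = 2992.1 m/s.
Δv = v_e · ln(15.905) = 2992.1 × 2.7666 ≈ 8277.9 m/s.

Δv ≈ 8.28 km/s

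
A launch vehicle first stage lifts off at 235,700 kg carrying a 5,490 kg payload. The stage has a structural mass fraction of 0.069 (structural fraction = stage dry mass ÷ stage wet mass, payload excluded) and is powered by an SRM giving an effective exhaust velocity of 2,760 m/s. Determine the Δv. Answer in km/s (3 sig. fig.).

Stage wet mass = m₀ − payload = 235,700 − 5,490 = 230,210 kg.
Stage dry mass = ε × stage wet mass = 0.069 × 230,210 = 15,884.5 kg.
Burnout mass m_f = stage dry + payload = 15,884.5 + 5,490 = 21,374.5 kg.
Rocket equation: Δv = v_e · ln(235,700/21,374.5) = 2760.0 × ln(11.03) = 2760.0 × 2.4004 ≈ 6625 m/s.

Δv ≈ 6.62 km/s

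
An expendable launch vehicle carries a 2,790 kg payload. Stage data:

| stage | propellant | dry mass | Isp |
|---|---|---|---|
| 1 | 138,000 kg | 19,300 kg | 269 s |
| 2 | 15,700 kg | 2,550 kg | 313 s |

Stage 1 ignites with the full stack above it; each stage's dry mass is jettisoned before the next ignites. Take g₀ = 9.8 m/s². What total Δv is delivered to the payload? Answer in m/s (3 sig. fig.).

Δv ≈ 8120 m/s

Ignition mass of stage 1 = 138,000+19,300 + 15,700+2,550 + 2,790 = 178,340 kg.
Stage 1: m₀ = 178,340 kg, m_f = 178,340 − 138,000 = 40,340 kg; Δv = 269×9.8×ln(4.421) = 2636.2×1.4863 ≈ 3918 m/s.
Stage 2: m₀ = 21,040 kg, m_f = 21,040 − 15,700 = 5,340 kg; Δv = 313×9.8×ln(3.94) = 3067.4×1.3712 ≈ 4206 m/s.
Total Δv = 3918 + 4206 = 8124 m/s.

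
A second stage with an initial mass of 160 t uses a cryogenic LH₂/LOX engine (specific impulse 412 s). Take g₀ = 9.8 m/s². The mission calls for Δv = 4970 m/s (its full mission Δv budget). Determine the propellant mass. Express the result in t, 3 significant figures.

v_e = Isp · g₀ = 412 × 9.8 = 4037.6 m/s.
Using Δv = v_e ln(m₀/m_f): m₀/m_f = exp(Δv / v_e) = exp(4970 / 4037.6) = exp(1.2309) = 3.4244.
m_f = 160 / 3.4244 = 46.7235 t, so propellant = m₀ − m_f = 160 − 46.7235 = 113.2765 t.

propellant mass ≈ 113 t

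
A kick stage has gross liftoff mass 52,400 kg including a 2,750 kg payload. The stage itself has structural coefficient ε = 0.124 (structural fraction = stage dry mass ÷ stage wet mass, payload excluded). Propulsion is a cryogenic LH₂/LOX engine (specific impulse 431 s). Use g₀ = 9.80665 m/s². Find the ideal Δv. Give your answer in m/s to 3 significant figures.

Δv ≈ 7490 m/s

Stage wet mass = m₀ − payload = 52,400 − 2,750 = 49,650 kg.
Stage dry mass = ε × stage wet mass = 0.124 × 49,650 = 6,156.6 kg.
Burnout mass m_f = stage dry + payload = 6,156.6 + 2,750 = 8,906.6 kg.
v_e = Isp · g₀ = 431 × 9.80665 = 4226.7 m/s.
Δv = v_e · ln(52,400/8,906.6) = 4226.7 × ln(5.883) = 4226.7 × 1.7721 ≈ 7490 m/s.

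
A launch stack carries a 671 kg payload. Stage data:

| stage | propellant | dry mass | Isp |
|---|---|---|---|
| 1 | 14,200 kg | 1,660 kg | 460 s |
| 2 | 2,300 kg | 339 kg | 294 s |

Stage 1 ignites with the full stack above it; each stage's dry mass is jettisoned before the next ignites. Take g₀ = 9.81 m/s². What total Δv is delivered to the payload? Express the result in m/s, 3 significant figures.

Ignition mass of stage 1 = 14,200+1,660 + 2,300+339 + 671 = 19,170 kg.
Stage 1: m₀ = 19,170 kg, m_f = 19,170 − 14,200 = 4,970 kg; Δv = 460×9.81×ln(3.857) = 4512.6×1.3499 ≈ 6092 m/s.
Stage 2: m₀ = 3,310 kg, m_f = 3,310 − 2,300 = 1,010 kg; Δv = 294×9.81×ln(3.277) = 2884.1×1.1870 ≈ 3423 m/s.
Total Δv = 6092 + 3423 = 9515 m/s.

Δv ≈ 9520 m/s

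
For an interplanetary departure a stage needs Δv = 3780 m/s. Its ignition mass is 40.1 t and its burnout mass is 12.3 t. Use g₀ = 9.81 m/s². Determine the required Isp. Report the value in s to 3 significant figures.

ln(m₀/m_f) = ln(40100/12300) = ln(3.26) = 1.1818.
v_e = Δv / ln(m₀/m_f) = 3780 / 1.1818 = 3198.6 m/s.
Isp = v_e / g₀ = 3198.6 / 9.81 = 326.1 s.

Isp ≈ 326 s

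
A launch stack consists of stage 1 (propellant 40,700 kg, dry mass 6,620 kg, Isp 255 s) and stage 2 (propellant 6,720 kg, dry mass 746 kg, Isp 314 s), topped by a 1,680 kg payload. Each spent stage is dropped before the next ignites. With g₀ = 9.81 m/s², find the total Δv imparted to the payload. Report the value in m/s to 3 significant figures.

Ignition mass of stage 1 = 40,700+6,620 + 6,720+746 + 1,680 = 56,466 kg.
Stage 1: m₀ = 56,466 kg, m_f = 56,466 − 40,700 = 15,766 kg; Δv = 255×9.81×ln(3.582) = 2501.6×1.2758 ≈ 3191 m/s.
Stage 2: m₀ = 9,146 kg, m_f = 9,146 − 6,720 = 2,426 kg; Δv = 314×9.81×ln(3.77) = 3080.3×1.3271 ≈ 4088 m/s.
Total Δv = 3191 + 4088 = 7279 m/s.

Δv ≈ 7280 m/s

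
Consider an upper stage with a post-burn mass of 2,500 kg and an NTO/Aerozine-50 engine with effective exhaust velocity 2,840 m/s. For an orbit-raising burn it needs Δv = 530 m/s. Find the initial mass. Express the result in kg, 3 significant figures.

Using Δv = v_e ln(m₀/m_f): m₀/m_f = exp(Δv / v_e) = exp(530 / 2840.0) = exp(0.1866) = 1.2052.
m₀ = m_f × 1.2052 = 2,500 × 1.2052 = 3,013 kg.

initial mass ≈ 3010 kg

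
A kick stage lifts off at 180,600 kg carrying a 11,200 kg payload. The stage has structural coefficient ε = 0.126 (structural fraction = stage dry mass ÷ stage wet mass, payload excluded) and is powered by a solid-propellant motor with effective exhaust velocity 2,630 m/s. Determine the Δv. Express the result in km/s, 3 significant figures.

Stage wet mass = m₀ − payload = 180,600 − 11,200 = 169,400 kg.
Stage dry mass = ε × stage wet mass = 0.126 × 169,400 = 21,344.4 kg.
Burnout mass m_f = stage dry + payload = 21,344.4 + 11,200 = 32,544.4 kg.
Δv = v_e · ln(180,600/32,544.4) = 2630.0 × ln(5.549) = 2630.0 × 1.7137 ≈ 4507 m/s.

Δv ≈ 4.51 km/s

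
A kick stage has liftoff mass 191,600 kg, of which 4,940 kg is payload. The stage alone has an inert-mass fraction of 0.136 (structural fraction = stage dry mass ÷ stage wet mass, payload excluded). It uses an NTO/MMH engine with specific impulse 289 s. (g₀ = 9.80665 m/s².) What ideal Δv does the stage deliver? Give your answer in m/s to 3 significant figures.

Stage wet mass = m₀ − payload = 191,600 − 4,940 = 186,660 kg.
Stage dry mass = ε × stage wet mass = 0.136 × 186,660 = 25,385.8 kg.
Burnout mass m_f = stage dry + payload = 25,385.8 + 4,940 = 30,325.8 kg.
v_e = Isp · g₀ = 289 × 9.80665 = 2834.1 m/s.
Δv = v_e · ln(191,600/30,325.8) = 2834.1 × ln(6.318) = 2834.1 × 1.8434 ≈ 5224 m/s.

Δv ≈ 5220 m/s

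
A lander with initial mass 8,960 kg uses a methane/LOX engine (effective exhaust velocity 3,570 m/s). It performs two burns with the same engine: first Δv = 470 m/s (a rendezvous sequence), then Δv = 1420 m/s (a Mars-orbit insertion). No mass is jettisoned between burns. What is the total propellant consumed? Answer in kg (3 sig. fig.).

After the first burn: m = 8960 × exp(−470/3570.0) = 8960 × 0.87665 = 7,854.78 kg.
After the second burn: m = 7,854.78 × exp(−1420/3570.0) = 7,854.78 × 0.67182 = 5,277 kg.
Total propellant = m₀ − m_final = 8960 − 5,277 = 3,683 kg.

total propellant consumed ≈ 3680 kg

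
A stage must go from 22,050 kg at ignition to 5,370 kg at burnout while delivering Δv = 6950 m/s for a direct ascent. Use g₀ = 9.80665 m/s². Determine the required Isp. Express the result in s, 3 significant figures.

ln(m₀/m_f) = ln(22050/5370) = ln(4.106) = 1.4125.
From the ideal rocket equation, v_e = Δv / ln(m₀/m_f) = 6950 / 1.4125 = 4920.4 m/s.
Isp = v_e / g₀ = 4920.4 / 9.80665 = 501.7 s.

Isp ≈ 502 s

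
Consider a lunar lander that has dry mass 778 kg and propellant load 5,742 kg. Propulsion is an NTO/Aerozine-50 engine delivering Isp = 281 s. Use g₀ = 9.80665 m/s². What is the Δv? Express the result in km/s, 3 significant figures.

v_e = Isp · g₀ = 281 × 9.80665 = 2755.7 m/s.
m₀ = m_dry + m_prop = 778 + 5,742 = 6,520 kg.
By the Tsiolkovsky rocket equation, Δv = v_e · ln(m₀/m_f) = 2755.7 × ln(8.38) = 2755.7 × 2.1259 ≈ 5858.3 m/s.

Δv ≈ 5.86 km/s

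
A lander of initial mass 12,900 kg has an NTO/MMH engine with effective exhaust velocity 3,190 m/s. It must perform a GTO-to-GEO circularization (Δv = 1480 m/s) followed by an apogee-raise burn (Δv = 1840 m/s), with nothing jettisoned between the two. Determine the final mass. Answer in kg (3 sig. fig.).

final mass ≈ 4560 kg

After the first burn: m = 12900 × exp(−1480/3190.0) = 12900 × 0.62880 = 8,111.52 kg.
After the second burn: m = 8,111.52 × exp(−1840/3190.0) = 8,111.52 × 0.56169 = 4,556.16 kg.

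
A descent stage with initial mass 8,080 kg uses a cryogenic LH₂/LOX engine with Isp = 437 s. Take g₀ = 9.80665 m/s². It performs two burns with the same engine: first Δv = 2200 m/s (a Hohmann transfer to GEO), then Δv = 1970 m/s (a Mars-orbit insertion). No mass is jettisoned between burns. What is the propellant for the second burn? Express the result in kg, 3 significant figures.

v_e = Isp · g₀ = 437 × 9.80665 = 4285.5 m/s.
After the first burn: m = 8080 × exp(−2200/4285.5) = 8080 × 0.59848 = 4,835.72 kg.
After the second burn: m = 4,835.72 × exp(−1970/4285.5) = 4,835.72 × 0.63148 = 3,053.66 kg.
Second-burn propellant = 4,835.72 − 3,053.66 = 1,782.06 kg.

propellant for the second burn ≈ 1780 kg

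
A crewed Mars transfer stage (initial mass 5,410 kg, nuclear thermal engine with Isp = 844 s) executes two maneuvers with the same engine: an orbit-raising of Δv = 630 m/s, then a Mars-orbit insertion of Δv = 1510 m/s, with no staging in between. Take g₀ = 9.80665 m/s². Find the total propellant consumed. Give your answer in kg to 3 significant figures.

total propellant consumed ≈ 1230 kg

v_e = Isp · g₀ = 844 × 9.80665 = 8276.8 m/s.
After the first burn: m = 5410 × exp(−630/8276.8) = 5410 × 0.92671 = 5,013.5 kg.
After the second burn: m = 5,013.5 × exp(−1510/8276.8) = 5,013.5 × 0.83324 = 4,177.45 kg.
Total propellant = m₀ − m_final = 5410 − 4,177.45 = 1,232.55 kg.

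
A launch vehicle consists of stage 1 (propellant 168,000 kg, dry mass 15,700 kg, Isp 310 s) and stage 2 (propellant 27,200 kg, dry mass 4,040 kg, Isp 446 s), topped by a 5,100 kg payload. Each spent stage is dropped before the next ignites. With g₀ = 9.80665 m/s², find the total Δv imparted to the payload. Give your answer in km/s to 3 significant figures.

Δv ≈ 10.4 km/s

Ignition mass of stage 1 = 168,000+15,700 + 27,200+4,040 + 5,100 = 220,040 kg.
Stage 1: m₀ = 220,040 kg, m_f = 220,040 − 168,000 = 52,040 kg; Δv = 310×9.80665×ln(4.228) = 3040.1×1.4418 ≈ 4383 m/s.
Stage 2: m₀ = 36,340 kg, m_f = 36,340 − 27,200 = 9,140 kg; Δv = 446×9.80665×ln(3.976) = 4373.8×1.3803 ≈ 6037 m/s.
Total Δv = 4383 + 6037 = 10420 m/s.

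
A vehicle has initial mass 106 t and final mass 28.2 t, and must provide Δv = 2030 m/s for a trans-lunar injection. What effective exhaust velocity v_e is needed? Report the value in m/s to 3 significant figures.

ln(m₀/m_f) = ln(106000/28200) = ln(3.759) = 1.3241.
By the Tsiolkovsky rocket equation, v_e = Δv / ln(m₀/m_f) = 2030 / 1.3241 = 1533.1 m/s.

v_e ≈ 1530 m/s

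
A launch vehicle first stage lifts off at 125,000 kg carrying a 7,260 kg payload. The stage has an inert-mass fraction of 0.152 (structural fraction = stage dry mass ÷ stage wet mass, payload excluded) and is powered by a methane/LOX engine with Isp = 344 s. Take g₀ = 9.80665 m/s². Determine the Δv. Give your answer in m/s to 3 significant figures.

Stage wet mass = m₀ − payload = 125,000 − 7,260 = 117,740 kg.
Stage dry mass = ε × stage wet mass = 0.152 × 117,740 = 17,896.5 kg.
Burnout mass m_f = stage dry + payload = 17,896.5 + 7,260 = 25,156.5 kg.
v_e = Isp · g₀ = 344 × 9.80665 = 3373.5 m/s.
Δv = v_e · ln(125,000/25,156.5) = 3373.5 × ln(4.969) = 3373.5 × 1.6032 ≈ 5408 m/s.

Δv ≈ 5410 m/s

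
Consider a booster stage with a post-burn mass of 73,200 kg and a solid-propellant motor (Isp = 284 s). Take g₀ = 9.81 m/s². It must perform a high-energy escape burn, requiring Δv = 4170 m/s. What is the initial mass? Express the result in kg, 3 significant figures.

v_e = Isp · g₀ = 284 × 9.81 = 2786.0 m/s.
m₀/m_f = exp(Δv / v_e) = exp(4170 / 2786.0) = exp(1.4967) = 4.4671.
m₀ = m_f × 4.4671 = 73,200 × 4.4671 = 326,992 kg.

initial mass ≈ 327000 kg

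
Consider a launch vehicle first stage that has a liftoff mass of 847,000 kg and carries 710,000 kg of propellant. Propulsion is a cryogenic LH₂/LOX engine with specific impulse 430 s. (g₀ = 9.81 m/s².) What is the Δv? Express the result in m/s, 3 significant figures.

Δv ≈ 7680 m/s

v_e = Isp · g₀ = 430 × 9.81 = 4218.3 m/s.
m_f = m₀ − m_prop = 847,000 − 710,000 = 137,000 kg.
From the ideal rocket equation, Δv = v_e · ln(m₀/m_f) = 4218.3 × ln(6.182) = 4218.3 × 1.8217 ≈ 7684.6 m/s.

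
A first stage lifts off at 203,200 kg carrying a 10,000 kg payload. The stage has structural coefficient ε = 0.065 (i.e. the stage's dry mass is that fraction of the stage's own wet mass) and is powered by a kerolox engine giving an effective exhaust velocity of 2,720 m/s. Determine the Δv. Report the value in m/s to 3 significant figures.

Δv ≈ 5980 m/s

Stage wet mass = m₀ − payload = 203,200 − 10,000 = 193,200 kg.
Stage dry mass = ε × stage wet mass = 0.065 × 193,200 = 12,558 kg.
Burnout mass m_f = stage dry + payload = 12,558 + 10,000 = 22,558 kg.
From the ideal rocket equation, Δv = v_e · ln(203,200/22,558) = 2720.0 × ln(9.008) = 2720.0 × 2.1981 ≈ 5979 m/s.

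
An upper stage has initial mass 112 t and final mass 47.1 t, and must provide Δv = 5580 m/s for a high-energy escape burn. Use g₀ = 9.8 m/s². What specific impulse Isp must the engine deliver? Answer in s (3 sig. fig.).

ln(m₀/m_f) = ln(112000/47100) = ln(2.378) = 0.8662.
From the ideal rocket equation, v_e = Δv / ln(m₀/m_f) = 5580 / 0.8662 = 6441.7 m/s.
Isp = v_e / g₀ = 6441.7 / 9.8 = 657.3 s.

Isp ≈ 657 s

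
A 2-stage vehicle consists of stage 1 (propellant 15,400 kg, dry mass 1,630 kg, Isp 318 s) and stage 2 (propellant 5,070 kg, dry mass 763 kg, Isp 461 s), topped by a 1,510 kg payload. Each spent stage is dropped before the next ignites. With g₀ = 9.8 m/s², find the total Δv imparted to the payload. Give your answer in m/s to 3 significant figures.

Δv ≈ 8410 m/s

Ignition mass of stage 1 = 15,400+1,630 + 5,070+763 + 1,510 = 24,373 kg.
Stage 1: m₀ = 24,373 kg, m_f = 24,373 − 15,400 = 8,973 kg; Δv = 318×9.8×ln(2.716) = 3116.4×0.9993 ≈ 3114 m/s.
Stage 2: m₀ = 7,343 kg, m_f = 7,343 − 5,070 = 2,273 kg; Δv = 461×9.8×ln(3.231) = 4517.8×1.1726 ≈ 5298 m/s.
Total Δv = 3114 + 5298 = 8412 m/s.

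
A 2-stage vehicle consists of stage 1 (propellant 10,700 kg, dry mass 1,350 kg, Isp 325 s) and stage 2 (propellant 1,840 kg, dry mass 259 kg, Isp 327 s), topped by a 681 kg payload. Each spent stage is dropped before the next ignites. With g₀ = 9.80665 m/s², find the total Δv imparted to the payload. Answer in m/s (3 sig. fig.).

Ignition mass of stage 1 = 10,700+1,350 + 1,840+259 + 681 = 14,830 kg.
Stage 1: m₀ = 14,830 kg, m_f = 14,830 − 10,700 = 4,130 kg; Δv = 325×9.80665×ln(3.591) = 3187.2×1.2784 ≈ 4074 m/s.
Stage 2: m₀ = 2,780 kg, m_f = 2,780 − 1,840 = 940 kg; Δv = 327×9.80665×ln(2.957) = 3206.8×1.0843 ≈ 3477 m/s.
Total Δv = 4074 + 3477 = 7551 m/s.

Δv ≈ 7550 m/s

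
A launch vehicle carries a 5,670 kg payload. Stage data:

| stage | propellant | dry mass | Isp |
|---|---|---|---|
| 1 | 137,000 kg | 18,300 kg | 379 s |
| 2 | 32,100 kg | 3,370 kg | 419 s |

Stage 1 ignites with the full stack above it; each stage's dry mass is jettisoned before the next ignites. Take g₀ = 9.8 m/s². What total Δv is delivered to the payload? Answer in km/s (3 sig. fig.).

Δv ≈ 10.7 km/s

Ignition mass of stage 1 = 137,000+18,300 + 32,100+3,370 + 5,670 = 196,440 kg.
Stage 1: m₀ = 196,440 kg, m_f = 196,440 − 137,000 = 59,440 kg; Δv = 379×9.8×ln(3.305) = 3714.2×1.1954 ≈ 4440 m/s.
Stage 2: m₀ = 41,140 kg, m_f = 41,140 − 32,100 = 9,040 kg; Δv = 419×9.8×ln(4.551) = 4106.2×1.5153 ≈ 6222 m/s.
Total Δv = 4440 + 6222 = 10662 m/s.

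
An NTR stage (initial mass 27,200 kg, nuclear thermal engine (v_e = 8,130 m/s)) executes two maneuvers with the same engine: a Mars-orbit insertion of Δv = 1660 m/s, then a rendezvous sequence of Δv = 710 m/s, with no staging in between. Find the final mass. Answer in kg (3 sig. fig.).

After the first burn: m = 27200 × exp(−1660/8130.0) = 27200 × 0.81531 = 22,176.4 kg.
After the second burn: m = 22,176.4 × exp(−710/8130.0) = 22,176.4 × 0.91637 = 20,321.8 kg.

final mass ≈ 20300 kg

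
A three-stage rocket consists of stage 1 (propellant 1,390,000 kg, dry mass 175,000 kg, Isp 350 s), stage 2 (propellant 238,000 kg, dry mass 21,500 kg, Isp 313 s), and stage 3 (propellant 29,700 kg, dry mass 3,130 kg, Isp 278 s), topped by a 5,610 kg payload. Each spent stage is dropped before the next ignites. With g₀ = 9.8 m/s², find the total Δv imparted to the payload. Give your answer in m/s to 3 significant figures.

Δv ≈ 13700 m/s

Ignition mass of stage 1 = 1,390,000+175,000 + 238,000+21,500 + 29,700+3,130 + 5,610 = 1,862,940 kg.
Stage 1: m₀ = 1,862,940 kg, m_f = 1,862,940 − 1,390,000 = 472,940 kg; Δv = 350×9.8×ln(3.939) = 3430.0×1.3709 ≈ 4702 m/s.
Stage 2: m₀ = 297,940 kg, m_f = 297,940 − 238,000 = 59,940 kg; Δv = 313×9.8×ln(4.971) = 3067.4×1.6035 ≈ 4919 m/s.
Stage 3: m₀ = 38,440 kg, m_f = 38,440 − 29,700 = 8,740 kg; Δv = 278×9.8×ln(4.398) = 2724.4×1.4812 ≈ 4035 m/s.
Total Δv = 4702 + 4919 + 4035 = 13656 m/s.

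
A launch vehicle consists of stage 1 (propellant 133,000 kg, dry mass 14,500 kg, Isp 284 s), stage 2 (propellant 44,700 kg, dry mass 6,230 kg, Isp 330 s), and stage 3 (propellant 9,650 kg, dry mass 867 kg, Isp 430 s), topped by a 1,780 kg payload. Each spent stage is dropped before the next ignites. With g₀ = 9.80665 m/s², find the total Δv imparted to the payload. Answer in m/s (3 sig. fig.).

Ignition mass of stage 1 = 133,000+14,500 + 44,700+6,230 + 9,650+867 + 1,780 = 210,727 kg.
Stage 1: m₀ = 210,727 kg, m_f = 210,727 − 133,000 = 77,727 kg; Δv = 284×9.80665×ln(2.711) = 2785.1×0.9974 ≈ 2778 m/s.
Stage 2: m₀ = 63,227 kg, m_f = 63,227 − 44,700 = 18,527 kg; Δv = 330×9.80665×ln(3.413) = 3236.2×1.2275 ≈ 3972 m/s.
Stage 3: m₀ = 12,297 kg, m_f = 12,297 − 9,650 = 2,647 kg; Δv = 430×9.80665×ln(4.646) = 4216.9×1.5359 ≈ 6477 m/s.
Total Δv = 2778 + 3972 + 6477 = 13227 m/s.

Δv ≈ 13200 m/s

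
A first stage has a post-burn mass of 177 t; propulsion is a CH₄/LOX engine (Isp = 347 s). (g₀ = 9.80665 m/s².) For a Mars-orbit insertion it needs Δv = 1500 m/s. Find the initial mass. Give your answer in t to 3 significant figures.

v_e = Isp · g₀ = 347 × 9.80665 = 3402.9 m/s.
By the Tsiolkovsky rocket equation, m₀/m_f = exp(Δv / v_e) = exp(1500 / 3402.9) = exp(0.4408) = 1.5539.
m₀ = m_f × 1.5539 = 177 × 1.5539 = 275.04 t.

initial mass ≈ 275 t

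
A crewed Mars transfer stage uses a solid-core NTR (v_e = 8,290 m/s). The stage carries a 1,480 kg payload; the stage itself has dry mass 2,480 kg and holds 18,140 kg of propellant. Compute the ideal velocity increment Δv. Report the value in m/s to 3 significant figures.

m₀ = payload + dry + propellant = 1,480 + 2,480 + 18,140 = 22,100 kg.
m_f = payload + dry = 1,480 + 2,480 = 3,960 kg.
Using Δv = v_e ln(m₀/m_f): Δv = v_e · ln(m₀/m_f) = 8290.0 × ln(5.581) = 8290.0 × 1.7193 ≈ 14253.3 m/s.

Δv ≈ 14300 m/s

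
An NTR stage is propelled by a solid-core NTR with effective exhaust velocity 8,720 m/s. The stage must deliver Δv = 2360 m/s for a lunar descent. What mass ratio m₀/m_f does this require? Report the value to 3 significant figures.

mass ratio ≈ 1.31

m₀/m_f = exp(Δv / v_e) = exp(2360 / 8720.0) = exp(0.2706) = 1.3108.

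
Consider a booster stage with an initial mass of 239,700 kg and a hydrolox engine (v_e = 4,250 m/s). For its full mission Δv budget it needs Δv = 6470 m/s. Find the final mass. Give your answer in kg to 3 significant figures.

final mass ≈ 52300 kg

m₀/m_f = exp(Δv / v_e) = exp(6470 / 4250.0) = exp(1.5224) = 4.5830.
m_f = m₀ / 4.5830 = 239,700 / 4.5830 = 52,302 kg.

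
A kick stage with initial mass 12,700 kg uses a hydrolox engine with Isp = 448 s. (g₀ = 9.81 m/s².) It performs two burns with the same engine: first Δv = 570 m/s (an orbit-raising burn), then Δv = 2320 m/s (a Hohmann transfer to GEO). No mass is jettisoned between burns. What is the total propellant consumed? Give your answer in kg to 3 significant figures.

total propellant consumed ≈ 6120 kg

v_e = Isp · g₀ = 448 × 9.81 = 4394.9 m/s.
After the first burn: m = 12700 × exp(−570/4394.9) = 12700 × 0.87836 = 11,155.2 kg.
After the second burn: m = 11,155.2 × exp(−2320/4394.9) = 11,155.2 × 0.58985 = 6,579.89 kg.
Total propellant = m₀ − m_final = 12700 − 6,579.89 = 6,120.11 kg.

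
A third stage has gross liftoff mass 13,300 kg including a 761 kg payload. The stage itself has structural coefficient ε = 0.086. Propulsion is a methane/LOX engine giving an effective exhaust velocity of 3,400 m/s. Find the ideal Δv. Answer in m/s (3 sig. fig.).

Stage wet mass = m₀ − payload = 13,300 − 761 = 12,539 kg.
Stage dry mass = ε × stage wet mass = 0.086 × 12,539 = 1,078.35 kg.
Burnout mass m_f = stage dry + payload = 1,078.35 + 761 = 1,839.35 kg.
Δv = v_e · ln(13,300/1,839.35) = 3400.0 × ln(7.231) = 3400.0 × 1.9784 ≈ 6726 m/s.

Δv ≈ 6730 m/s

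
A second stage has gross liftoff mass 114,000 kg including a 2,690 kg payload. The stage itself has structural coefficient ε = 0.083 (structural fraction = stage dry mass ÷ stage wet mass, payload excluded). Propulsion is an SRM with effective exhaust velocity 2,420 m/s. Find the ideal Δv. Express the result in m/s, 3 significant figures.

Stage wet mass = m₀ − payload = 114,000 − 2,690 = 111,310 kg.
Stage dry mass = ε × stage wet mass = 0.083 × 111,310 = 9,238.73 kg.
Burnout mass m_f = stage dry + payload = 9,238.73 + 2,690 = 11,928.73 kg.
Rocket equation: Δv = v_e · ln(114,000/11,928.73) = 2420.0 × ln(9.557) = 2420.0 × 2.2572 ≈ 5463 m/s.

Δv ≈ 5460 m/s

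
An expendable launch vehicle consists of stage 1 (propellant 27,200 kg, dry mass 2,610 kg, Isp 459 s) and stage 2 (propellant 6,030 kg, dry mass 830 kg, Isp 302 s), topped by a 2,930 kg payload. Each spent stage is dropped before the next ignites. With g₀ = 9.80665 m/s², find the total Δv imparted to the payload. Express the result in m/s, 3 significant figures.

Ignition mass of stage 1 = 27,200+2,610 + 6,030+830 + 2,930 = 39,600 kg.
Stage 1: m₀ = 39,600 kg, m_f = 39,600 − 27,200 = 12,400 kg; Δv = 459×9.80665×ln(3.194) = 4501.3×1.1611 ≈ 5227 m/s.
Stage 2: m₀ = 9,790 kg, m_f = 9,790 − 6,030 = 3,760 kg; Δv = 302×9.80665×ln(2.604) = 2961.6×0.9569 ≈ 2834 m/s.
Total Δv = 5227 + 2834 = 8061 m/s.

Δv ≈ 8060 m/s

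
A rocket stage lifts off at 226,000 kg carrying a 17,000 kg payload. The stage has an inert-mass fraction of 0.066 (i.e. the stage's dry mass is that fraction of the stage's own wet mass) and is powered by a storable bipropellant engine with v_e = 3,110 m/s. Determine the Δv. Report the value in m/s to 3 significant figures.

Δv ≈ 6200 m/s

Stage wet mass = m₀ − payload = 226,000 − 17,000 = 209,000 kg.
Stage dry mass = ε × stage wet mass = 0.066 × 209,000 = 13,794 kg.
Burnout mass m_f = stage dry + payload = 13,794 + 17,000 = 30,794 kg.
Using Δv = v_e ln(m₀/m_f): Δv = v_e · ln(226,000/30,794) = 3110.0 × ln(7.339) = 3110.0 × 1.9932 ≈ 6199 m/s.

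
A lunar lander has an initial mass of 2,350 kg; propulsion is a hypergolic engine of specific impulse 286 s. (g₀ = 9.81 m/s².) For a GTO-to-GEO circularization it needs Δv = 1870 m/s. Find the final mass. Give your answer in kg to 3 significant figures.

v_e = Isp · g₀ = 286 × 9.81 = 2805.7 m/s.
m₀/m_f = exp(Δv / v_e) = exp(1870 / 2805.7) = exp(0.6665) = 1.9474.
m_f = m₀ / 1.9474 = 2,350 / 1.9474 = 1,206.74 kg.

final mass ≈ 1210 kg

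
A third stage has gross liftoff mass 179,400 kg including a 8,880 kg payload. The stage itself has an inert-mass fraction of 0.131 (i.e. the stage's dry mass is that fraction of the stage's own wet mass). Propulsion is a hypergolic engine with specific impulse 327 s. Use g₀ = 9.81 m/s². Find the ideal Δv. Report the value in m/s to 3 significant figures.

Δv ≈ 5610 m/s

Stage wet mass = m₀ − payload = 179,400 − 8,880 = 170,520 kg.
Stage dry mass = ε × stage wet mass = 0.131 × 170,520 = 22,338.1 kg.
Burnout mass m_f = stage dry + payload = 22,338.1 + 8,880 = 31,218.1 kg.
v_e = Isp · g₀ = 327 × 9.81 = 3207.9 m/s.
By the Tsiolkovsky rocket equation, Δv = v_e · ln(179,400/31,218.1) = 3207.9 × ln(5.747) = 3207.9 × 1.7486 ≈ 5609 m/s.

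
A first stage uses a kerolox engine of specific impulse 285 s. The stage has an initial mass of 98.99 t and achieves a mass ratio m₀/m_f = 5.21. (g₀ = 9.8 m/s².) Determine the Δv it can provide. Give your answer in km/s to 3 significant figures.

v_e = Isp · g₀ = 285 × 9.8 = 2793.0 m/s.
Rocket equation: Δv = v_e · ln(5.21) = 2793.0 × 1.6506 ≈ 4610.1 m/s.

Δv ≈ 4.61 km/s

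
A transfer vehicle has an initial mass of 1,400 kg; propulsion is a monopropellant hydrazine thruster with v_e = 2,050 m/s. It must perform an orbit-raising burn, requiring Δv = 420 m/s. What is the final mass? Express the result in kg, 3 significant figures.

Rocket equation: m₀/m_f = exp(Δv / v_e) = exp(420 / 2050.0) = exp(0.2049) = 1.2274.
m_f = m₀ / 1.2274 = 1,400 / 1.2274 = 1,140.62 kg.

final mass ≈ 1140 kg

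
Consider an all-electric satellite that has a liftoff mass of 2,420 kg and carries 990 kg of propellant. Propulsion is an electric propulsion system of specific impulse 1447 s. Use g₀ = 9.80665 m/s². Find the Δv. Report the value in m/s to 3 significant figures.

v_e = Isp · g₀ = 1447 × 9.80665 = 14190.2 m/s.
m_f = m₀ − m_prop = 2,420 − 990 = 1,430 kg.
Δv = v_e · ln(m₀/m_f) = 14190.2 × ln(1.692) = 14190.2 × 0.5261 ≈ 7465.4 m/s.

Δv ≈ 7470 m/s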